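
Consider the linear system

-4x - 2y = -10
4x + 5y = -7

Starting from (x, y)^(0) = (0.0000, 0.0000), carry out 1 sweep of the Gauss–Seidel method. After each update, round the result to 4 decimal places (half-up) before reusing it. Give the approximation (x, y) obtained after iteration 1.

Iteration 1:
  x = (-10 - (-2)·0.0000) / (-4) = 2.5000
  y = (-7 - (4)·2.5000) / (5) = -3.4000

(2.5000, -3.4000)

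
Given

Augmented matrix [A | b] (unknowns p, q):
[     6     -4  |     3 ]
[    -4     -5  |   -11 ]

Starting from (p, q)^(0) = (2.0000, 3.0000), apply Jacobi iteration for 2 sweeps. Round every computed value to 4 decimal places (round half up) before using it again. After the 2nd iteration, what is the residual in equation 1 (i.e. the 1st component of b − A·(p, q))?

-1.6000

Iteration 1:
  p = (3 - (-4)·3.0000) / (6) = 2.5000
  q = (-11 - (-4)·2.0000) / (-5) = 0.6000
Iteration 2:
  p = (3 - (-4)·0.6000) / (6) = 0.9000
  q = (-11 - (-4)·2.5000) / (-5) = 0.2000
Residual b − A·x = (-1.6000, -6.4000)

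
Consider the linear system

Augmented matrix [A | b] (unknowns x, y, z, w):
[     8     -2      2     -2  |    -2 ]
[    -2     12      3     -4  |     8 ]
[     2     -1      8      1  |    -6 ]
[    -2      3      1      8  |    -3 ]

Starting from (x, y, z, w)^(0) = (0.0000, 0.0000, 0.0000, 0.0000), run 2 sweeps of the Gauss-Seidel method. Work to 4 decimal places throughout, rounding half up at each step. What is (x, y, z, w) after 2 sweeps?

(-0.0903, 0.6054, -0.5773, -0.5524)

Iteration 1:
  x = (-2 - (-2)·0.0000 - (2)·0.0000 - (-2)·0.0000) / (8) = -0.2500
  y = (8 - (-2)·-0.2500 - (3)·0.0000 - (-4)·0.0000) / (12) = 0.6250
  z = (-6 - (2)·-0.2500 - (-1)·0.6250 - (1)·0.0000) / (8) = -0.6094
  w = (-3 - (-2)·-0.2500 - (3)·0.6250 - (1)·-0.6094) / (8) = -0.5957
Iteration 2:
  x = (-2 - (-2)·0.6250 - (2)·-0.6094 - (-2)·-0.5957) / (8) = -0.0903
  y = (8 - (-2)·-0.0903 - (3)·-0.6094 - (-4)·-0.5957) / (12) = 0.6054
  z = (-6 - (2)·-0.0903 - (-1)·0.6054 - (1)·-0.5957) / (8) = -0.5773
  w = (-3 - (-2)·-0.0903 - (3)·0.6054 - (1)·-0.5773) / (8) = -0.5524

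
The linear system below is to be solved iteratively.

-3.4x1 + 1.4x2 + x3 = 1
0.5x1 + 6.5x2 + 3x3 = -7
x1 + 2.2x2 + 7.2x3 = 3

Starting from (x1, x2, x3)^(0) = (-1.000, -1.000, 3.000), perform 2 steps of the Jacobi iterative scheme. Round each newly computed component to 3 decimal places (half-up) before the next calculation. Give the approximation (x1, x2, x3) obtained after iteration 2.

Iteration 1:
  x1 = (1 - (1.4)·-1.000 - (1)·3.000) / (-3.4) = 0.176
  x2 = (-7 - (0.5)·-1.000 - (3)·3.000) / (6.5) = -2.385
  x3 = (3 - (1)·-1.000 - (2.2)·-1.000) / (7.2) = 0.861
Iteration 2:
  x1 = (1 - (1.4)·-2.385 - (1)·0.861) / (-3.4) = -1.023
  x2 = (-7 - (0.5)·0.176 - (3)·0.861) / (6.5) = -1.488
  x3 = (3 - (1)·0.176 - (2.2)·-2.385) / (7.2) = 1.121

(-1.023, -1.488, 1.121)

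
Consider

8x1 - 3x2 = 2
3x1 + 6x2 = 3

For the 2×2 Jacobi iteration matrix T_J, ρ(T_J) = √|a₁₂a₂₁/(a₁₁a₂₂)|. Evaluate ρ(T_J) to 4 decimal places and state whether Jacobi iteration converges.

a₁₂a₂₁/(a₁₁a₂₂) = (-3)·(3) / ((8)·(6)) = -0.187500
ρ = √|-0.187500| = √0.187500 = 0.4330
ρ < 1, so Jacobi converges

0.4330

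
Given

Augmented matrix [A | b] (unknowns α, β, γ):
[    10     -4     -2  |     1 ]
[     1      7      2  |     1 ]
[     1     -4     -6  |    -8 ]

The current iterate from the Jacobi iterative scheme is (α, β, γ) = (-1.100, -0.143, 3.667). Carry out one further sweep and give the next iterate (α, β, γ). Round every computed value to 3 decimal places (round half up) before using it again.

One sweep:
  α = (1 - (-4)·-0.143 - (-2)·3.667) / (10) = 0.776
  β = (1 - (1)·-1.100 - (2)·3.667) / (7) = -0.748
  γ = (-8 - (1)·-1.100 - (-4)·-0.143) / (-6) = 1.245

(0.776, -0.748, 1.245)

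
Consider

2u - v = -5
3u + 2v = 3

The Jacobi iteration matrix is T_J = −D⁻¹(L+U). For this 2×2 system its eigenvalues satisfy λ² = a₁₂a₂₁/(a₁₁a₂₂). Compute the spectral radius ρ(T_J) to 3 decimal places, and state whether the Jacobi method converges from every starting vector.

0.866

a₁₂a₂₁/(a₁₁a₂₂) = (-1)·(3) / ((2)·(2)) = -0.750000
ρ = √|-0.750000| = √0.750000 = 0.866
ρ < 1, so Jacobi converges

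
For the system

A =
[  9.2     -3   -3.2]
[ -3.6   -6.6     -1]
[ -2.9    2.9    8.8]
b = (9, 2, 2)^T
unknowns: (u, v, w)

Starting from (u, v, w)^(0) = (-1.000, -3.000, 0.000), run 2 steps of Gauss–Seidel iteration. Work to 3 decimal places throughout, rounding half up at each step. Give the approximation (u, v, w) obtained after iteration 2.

(0.993, -0.894, 0.849)

Iteration 1:
  u = (9 - (-3)·-3.000 - (-3.2)·0.000) / (9.2) = 0.000
  v = (2 - (-3.6)·0.000 - (-1)·0.000) / (-6.6) = -0.303
  w = (2 - (-2.9)·0.000 - (2.9)·-0.303) / (8.8) = 0.327
Iteration 2:
  u = (9 - (-3)·-0.303 - (-3.2)·0.327) / (9.2) = 0.993
  v = (2 - (-3.6)·0.993 - (-1)·0.327) / (-6.6) = -0.894
  w = (2 - (-2.9)·0.993 - (2.9)·-0.894) / (8.8) = 0.849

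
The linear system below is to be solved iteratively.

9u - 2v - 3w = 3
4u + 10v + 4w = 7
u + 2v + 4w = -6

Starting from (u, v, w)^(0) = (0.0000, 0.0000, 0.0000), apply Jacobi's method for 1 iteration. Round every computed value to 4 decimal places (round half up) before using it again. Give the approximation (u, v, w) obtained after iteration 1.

Iteration 1:
  u = (3 - (-2)·0.0000 - (-3)·0.0000) / (9) = 0.3333
  v = (7 - (4)·0.0000 - (4)·0.0000) / (10) = 0.7000
  w = (-6 - (1)·0.0000 - (2)·0.0000) / (4) = -1.5000

(0.3333, 0.7000, -1.5000)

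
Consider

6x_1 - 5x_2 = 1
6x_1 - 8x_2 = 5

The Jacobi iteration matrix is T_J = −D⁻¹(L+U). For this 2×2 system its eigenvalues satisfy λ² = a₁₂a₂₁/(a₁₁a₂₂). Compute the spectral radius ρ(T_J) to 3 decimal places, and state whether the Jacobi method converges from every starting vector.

a₁₂a₂₁/(a₁₁a₂₂) = (-5)·(6) / ((6)·(-8)) = 0.625000
ρ = √|0.625000| = √0.625000 = 0.791
ρ < 1, so Jacobi converges

0.791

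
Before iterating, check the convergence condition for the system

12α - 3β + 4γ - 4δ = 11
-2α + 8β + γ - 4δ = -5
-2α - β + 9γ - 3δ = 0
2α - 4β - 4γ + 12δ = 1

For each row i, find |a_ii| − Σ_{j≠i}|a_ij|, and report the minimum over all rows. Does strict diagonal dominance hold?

1

row 1: |12| − (3+4+4) = 1
row 2: |8| − (2+1+4) = 1
row 3: |9| − (2+1+3) = 3
row 4: |12| − (2+4+4) = 2
minimum over rows = 1 → strictly diagonally dominant (convergence guaranteed)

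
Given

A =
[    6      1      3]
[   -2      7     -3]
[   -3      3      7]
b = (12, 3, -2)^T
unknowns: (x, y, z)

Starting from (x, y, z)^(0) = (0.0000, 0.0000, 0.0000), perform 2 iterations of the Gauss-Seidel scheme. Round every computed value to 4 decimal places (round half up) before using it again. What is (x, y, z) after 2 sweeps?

(1.7619, 0.9932, 0.0437)

Iteration 1:
  x = (12 - (1)·0.0000 - (3)·0.0000) / (6) = 2.0000
  y = (3 - (-2)·2.0000 - (-3)·0.0000) / (7) = 1.0000
  z = (-2 - (-3)·2.0000 - (3)·1.0000) / (7) = 0.1429
Iteration 2:
  x = (12 - (1)·1.0000 - (3)·0.1429) / (6) = 1.7619
  y = (3 - (-2)·1.7619 - (-3)·0.1429) / (7) = 0.9932
  z = (-2 - (-3)·1.7619 - (3)·0.9932) / (7) = 0.0437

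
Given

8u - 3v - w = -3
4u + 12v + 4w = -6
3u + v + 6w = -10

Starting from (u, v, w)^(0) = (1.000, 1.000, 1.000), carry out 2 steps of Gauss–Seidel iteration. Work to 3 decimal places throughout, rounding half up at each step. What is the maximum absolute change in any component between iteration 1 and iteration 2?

1.203

Iteration 1:
  u = (-3 - (-3)·1.000 - (-1)·1.000) / (8) = 0.125
  v = (-6 - (4)·0.125 - (4)·1.000) / (12) = -0.875
  w = (-10 - (3)·0.125 - (1)·-0.875) / (6) = -1.583
Iteration 2:
  u = (-3 - (-3)·-0.875 - (-1)·-1.583) / (8) = -0.901
  v = (-6 - (4)·-0.901 - (4)·-1.583) / (12) = 0.328
  w = (-10 - (3)·-0.901 - (1)·0.328) / (6) = -1.271
Change: (-1.026, 1.203, 0.312) → max |·| = 1.203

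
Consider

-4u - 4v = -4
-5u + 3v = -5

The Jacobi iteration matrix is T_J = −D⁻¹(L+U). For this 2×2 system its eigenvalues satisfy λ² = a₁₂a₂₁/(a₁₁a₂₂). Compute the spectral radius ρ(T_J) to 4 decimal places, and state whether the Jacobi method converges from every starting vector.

a₁₂a₂₁/(a₁₁a₂₂) = (-4)·(-5) / ((-4)·(3)) = -1.666667
ρ = √|-1.666667| = √1.666667 = 1.2910
ρ > 1, so Jacobi diverges

1.2910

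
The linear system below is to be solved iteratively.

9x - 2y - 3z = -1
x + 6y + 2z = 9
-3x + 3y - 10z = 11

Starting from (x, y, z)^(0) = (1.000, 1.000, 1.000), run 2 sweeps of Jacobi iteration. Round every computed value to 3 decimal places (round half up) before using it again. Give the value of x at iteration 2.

-0.256

Iteration 1:
  x = (-1 - (-2)·1.000 - (-3)·1.000) / (9) = 0.444
  y = (9 - (1)·1.000 - (2)·1.000) / (6) = 1.000
  z = (11 - (-3)·1.000 - (3)·1.000) / (-10) = -1.100
Iteration 2:
  x = (-1 - (-2)·1.000 - (-3)·-1.100) / (9) = -0.256
  y = (9 - (1)·0.444 - (2)·-1.100) / (6) = 1.793
  z = (11 - (-3)·0.444 - (3)·1.000) / (-10) = -0.933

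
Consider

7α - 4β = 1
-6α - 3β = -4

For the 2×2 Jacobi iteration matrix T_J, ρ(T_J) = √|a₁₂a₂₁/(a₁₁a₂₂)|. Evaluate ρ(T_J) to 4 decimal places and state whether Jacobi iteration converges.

1.0690

a₁₂a₂₁/(a₁₁a₂₂) = (-4)·(-6) / ((7)·(-3)) = -1.142857
ρ = √|-1.142857| = √1.142857 = 1.0690
ρ > 1, so Jacobi diverges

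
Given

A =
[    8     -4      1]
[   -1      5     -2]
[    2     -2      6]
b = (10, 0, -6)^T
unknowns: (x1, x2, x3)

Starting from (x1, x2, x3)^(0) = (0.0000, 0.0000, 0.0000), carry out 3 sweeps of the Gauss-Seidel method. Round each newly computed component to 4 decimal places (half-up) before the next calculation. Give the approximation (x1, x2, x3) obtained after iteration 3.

Iteration 1:
  x1 = (10 - (-4)·0.0000 - (1)·0.0000) / (8) = 1.2500
  x2 = (0 - (-1)·1.2500 - (-2)·0.0000) / (5) = 0.2500
  x3 = (-6 - (2)·1.2500 - (-2)·0.2500) / (6) = -1.3333
Iteration 2:
  x1 = (10 - (-4)·0.2500 - (1)·-1.3333) / (8) = 1.5417
  x2 = (0 - (-1)·1.5417 - (-2)·-1.3333) / (5) = -0.2250
  x3 = (-6 - (2)·1.5417 - (-2)·-0.2250) / (6) = -1.5889
Iteration 3:
  x1 = (10 - (-4)·-0.2250 - (1)·-1.5889) / (8) = 1.3361
  x2 = (0 - (-1)·1.3361 - (-2)·-1.5889) / (5) = -0.3683
  x3 = (-6 - (2)·1.3361 - (-2)·-0.3683) / (6) = -1.5681

(1.3361, -0.3683, -1.5681)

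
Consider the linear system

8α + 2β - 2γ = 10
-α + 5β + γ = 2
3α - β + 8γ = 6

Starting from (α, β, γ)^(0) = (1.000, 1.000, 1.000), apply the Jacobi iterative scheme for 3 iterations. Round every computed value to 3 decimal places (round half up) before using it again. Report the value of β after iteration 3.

0.589

Iteration 1:
  α = (10 - (2)·1.000 - (-2)·1.000) / (8) = 1.250
  β = (2 - (-1)·1.000 - (1)·1.000) / (5) = 0.400
  γ = (6 - (3)·1.000 - (-1)·1.000) / (8) = 0.500
Iteration 2:
  α = (10 - (2)·0.400 - (-2)·0.500) / (8) = 1.275
  β = (2 - (-1)·1.250 - (1)·0.500) / (5) = 0.550
  γ = (6 - (3)·1.250 - (-1)·0.400) / (8) = 0.331
Iteration 3:
  α = (10 - (2)·0.550 - (-2)·0.331) / (8) = 1.195
  β = (2 - (-1)·1.275 - (1)·0.331) / (5) = 0.589
  γ = (6 - (3)·1.275 - (-1)·0.550) / (8) = 0.341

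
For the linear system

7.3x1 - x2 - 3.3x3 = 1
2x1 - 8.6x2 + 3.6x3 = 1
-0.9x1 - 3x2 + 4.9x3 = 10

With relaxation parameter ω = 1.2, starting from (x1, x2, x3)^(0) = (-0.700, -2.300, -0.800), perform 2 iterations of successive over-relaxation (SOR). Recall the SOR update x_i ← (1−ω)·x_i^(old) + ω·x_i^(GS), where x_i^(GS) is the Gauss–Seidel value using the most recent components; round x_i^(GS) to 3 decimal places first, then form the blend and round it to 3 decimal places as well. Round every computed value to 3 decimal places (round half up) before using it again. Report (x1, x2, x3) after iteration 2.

Iteration 1:
  x1: GS value = (1 - (-1)·-2.300 - (-3.3)·-0.800) / (7.3) = -0.540;  x1 ← (1−ω)·-0.700 + ω·-0.540 = -0.508
  x2: GS value = (1 - (2)·-0.508 - (3.6)·-0.800) / (-8.6) = -0.569;  x2 ← (1−ω)·-2.300 + ω·-0.569 = -0.223
  x3: GS value = (10 - (-0.9)·-0.508 - (-3)·-0.223) / (4.9) = 1.811;  x3 ← (1−ω)·-0.800 + ω·1.811 = 2.333
Iteration 2:
  x1: GS value = (1 - (-1)·-0.223 - (-3.3)·2.333) / (7.3) = 1.161;  x1 ← (1−ω)·-0.508 + ω·1.161 = 1.495
  x2: GS value = (1 - (2)·1.495 - (3.6)·2.333) / (-8.6) = 1.208;  x2 ← (1−ω)·-0.223 + ω·1.208 = 1.494
  x3: GS value = (10 - (-0.9)·1.495 - (-3)·1.494) / (4.9) = 3.230;  x3 ← (1−ω)·2.333 + ω·3.230 = 3.409

(1.495, 1.494, 3.409)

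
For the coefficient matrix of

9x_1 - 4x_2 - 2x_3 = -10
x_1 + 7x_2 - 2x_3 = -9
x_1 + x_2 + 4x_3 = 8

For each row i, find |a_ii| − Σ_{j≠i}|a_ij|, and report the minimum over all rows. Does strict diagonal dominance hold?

2

row 1: |9| − (4+2) = 3
row 2: |7| − (1+2) = 4
row 3: |4| − (1+1) = 2
minimum over rows = 2 → strictly diagonally dominant (convergence guaranteed)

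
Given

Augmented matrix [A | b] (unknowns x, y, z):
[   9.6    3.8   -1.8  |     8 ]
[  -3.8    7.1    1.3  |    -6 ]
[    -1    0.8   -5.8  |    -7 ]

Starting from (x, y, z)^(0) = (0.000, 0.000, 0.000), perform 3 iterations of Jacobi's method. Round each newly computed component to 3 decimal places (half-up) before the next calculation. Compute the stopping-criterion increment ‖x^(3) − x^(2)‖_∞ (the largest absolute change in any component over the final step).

0.348

Iteration 1:
  x = (8 - (3.8)·0.000 - (-1.8)·0.000) / (9.6) = 0.833
  y = (-6 - (-3.8)·0.000 - (1.3)·0.000) / (7.1) = -0.845
  z = (-7 - (-1)·0.000 - (0.8)·0.000) / (-5.8) = 1.207
Iteration 2:
  x = (8 - (3.8)·-0.845 - (-1.8)·1.207) / (9.6) = 1.394
  y = (-6 - (-3.8)·0.833 - (1.3)·1.207) / (7.1) = -0.620
  z = (-7 - (-1)·0.833 - (0.8)·-0.845) / (-5.8) = 0.947
Iteration 3:
  x = (8 - (3.8)·-0.620 - (-1.8)·0.947) / (9.6) = 1.256
  y = (-6 - (-3.8)·1.394 - (1.3)·0.947) / (7.1) = -0.272
  z = (-7 - (-1)·1.394 - (0.8)·-0.620) / (-5.8) = 0.881
Change: (-0.138, 0.348, -0.066) → max |·| = 0.348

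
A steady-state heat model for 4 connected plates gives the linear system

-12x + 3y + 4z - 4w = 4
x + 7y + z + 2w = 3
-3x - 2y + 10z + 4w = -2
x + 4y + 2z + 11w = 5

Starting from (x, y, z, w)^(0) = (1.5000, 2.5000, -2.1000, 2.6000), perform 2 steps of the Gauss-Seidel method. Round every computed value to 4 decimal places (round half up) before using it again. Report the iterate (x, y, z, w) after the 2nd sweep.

Iteration 1:
  x = (4 - (3)·2.5000 - (4)·-2.1000 - (-4)·2.6000) / (-12) = -1.2750
  y = (3 - (1)·-1.2750 - (1)·-2.1000 - (2)·2.6000) / (7) = 0.1679
  z = (-2 - (-3)·-1.2750 - (-2)·0.1679 - (4)·2.6000) / (10) = -1.5889
  w = (5 - (1)·-1.2750 - (4)·0.1679 - (2)·-1.5889) / (11) = 0.7983
Iteration 2:
  x = (4 - (3)·0.1679 - (4)·-1.5889 - (-4)·0.7983) / (-12) = -1.0871
  y = (3 - (1)·-1.0871 - (1)·-1.5889 - (2)·0.7983) / (7) = 0.5828
  z = (-2 - (-3)·-1.0871 - (-2)·0.5828 - (4)·0.7983) / (10) = -0.7289
  w = (5 - (1)·-1.0871 - (4)·0.5828 - (2)·-0.7289) / (11) = 0.4740

(-1.0871, 0.5828, -0.7289, 0.4740)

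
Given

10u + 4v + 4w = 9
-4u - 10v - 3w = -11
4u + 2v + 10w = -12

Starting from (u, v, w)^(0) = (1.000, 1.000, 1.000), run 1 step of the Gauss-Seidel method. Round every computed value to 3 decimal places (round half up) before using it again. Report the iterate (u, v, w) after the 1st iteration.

(0.100, 0.760, -1.392)

Iteration 1:
  u = (9 - (4)·1.000 - (4)·1.000) / (10) = 0.100
  v = (-11 - (-4)·0.100 - (-3)·1.000) / (-10) = 0.760
  w = (-12 - (4)·0.100 - (2)·0.760) / (10) = -1.392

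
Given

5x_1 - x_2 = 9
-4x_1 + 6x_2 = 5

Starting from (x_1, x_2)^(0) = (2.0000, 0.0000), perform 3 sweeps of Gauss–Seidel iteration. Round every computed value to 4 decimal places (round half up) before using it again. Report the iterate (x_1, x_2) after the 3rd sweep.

(2.2609, 2.3406)

Iteration 1:
  x_1 = (9 - (-1)·0.0000) / (5) = 1.8000
  x_2 = (5 - (-4)·1.8000) / (6) = 2.0333
Iteration 2:
  x_1 = (9 - (-1)·2.0333) / (5) = 2.2067
  x_2 = (5 - (-4)·2.2067) / (6) = 2.3045
Iteration 3:
  x_1 = (9 - (-1)·2.3045) / (5) = 2.2609
  x_2 = (5 - (-4)·2.2609) / (6) = 2.3406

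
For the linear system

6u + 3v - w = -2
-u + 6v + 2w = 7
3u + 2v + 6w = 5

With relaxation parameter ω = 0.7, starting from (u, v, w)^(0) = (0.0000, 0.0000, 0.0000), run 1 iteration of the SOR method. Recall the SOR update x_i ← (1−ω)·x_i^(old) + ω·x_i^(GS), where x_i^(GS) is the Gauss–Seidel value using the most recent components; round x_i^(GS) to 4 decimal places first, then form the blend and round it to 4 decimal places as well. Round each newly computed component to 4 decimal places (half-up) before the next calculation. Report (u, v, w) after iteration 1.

Iteration 1:
  u: GS value = (-2 - (3)·0.0000 - (-1)·0.0000) / (6) = -0.3333;  u ← (1−ω)·0.0000 + ω·-0.3333 = -0.2333
  v: GS value = (7 - (-1)·-0.2333 - (2)·0.0000) / (6) = 1.1278;  v ← (1−ω)·0.0000 + ω·1.1278 = 0.7895
  w: GS value = (5 - (3)·-0.2333 - (2)·0.7895) / (6) = 0.6868;  w ← (1−ω)·0.0000 + ω·0.6868 = 0.4808

(-0.2333, 0.7895, 0.4808)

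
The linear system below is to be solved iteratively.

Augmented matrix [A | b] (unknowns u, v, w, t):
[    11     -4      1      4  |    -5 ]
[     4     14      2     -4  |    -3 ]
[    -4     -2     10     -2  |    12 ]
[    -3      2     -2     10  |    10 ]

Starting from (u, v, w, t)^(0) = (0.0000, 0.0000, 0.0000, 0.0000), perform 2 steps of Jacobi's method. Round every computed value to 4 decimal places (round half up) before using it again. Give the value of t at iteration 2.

1.1465

Iteration 1:
  u = (-5 - (-4)·0.0000 - (1)·0.0000 - (4)·0.0000) / (11) = -0.4545
  v = (-3 - (4)·0.0000 - (2)·0.0000 - (-4)·0.0000) / (14) = -0.2143
  w = (12 - (-4)·0.0000 - (-2)·0.0000 - (-2)·0.0000) / (10) = 1.2000
  t = (10 - (-3)·0.0000 - (2)·0.0000 - (-2)·0.0000) / (10) = 1.0000
Iteration 2:
  u = (-5 - (-4)·-0.2143 - (1)·1.2000 - (4)·1.0000) / (11) = -1.0052
  v = (-3 - (4)·-0.4545 - (2)·1.2000 - (-4)·1.0000) / (14) = 0.0299
  w = (12 - (-4)·-0.4545 - (-2)·-0.2143 - (-2)·1.0000) / (10) = 1.1753
  t = (10 - (-3)·-0.4545 - (2)·-0.2143 - (-2)·1.2000) / (10) = 1.1465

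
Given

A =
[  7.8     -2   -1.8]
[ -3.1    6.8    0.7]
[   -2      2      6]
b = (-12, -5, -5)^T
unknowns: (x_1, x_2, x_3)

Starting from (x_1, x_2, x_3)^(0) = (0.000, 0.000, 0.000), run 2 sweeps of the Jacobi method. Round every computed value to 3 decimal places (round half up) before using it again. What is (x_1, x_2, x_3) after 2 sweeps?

Iteration 1:
  x_1 = (-12 - (-2)·0.000 - (-1.8)·0.000) / (7.8) = -1.538
  x_2 = (-5 - (-3.1)·0.000 - (0.7)·0.000) / (6.8) = -0.735
  x_3 = (-5 - (-2)·0.000 - (2)·0.000) / (6) = -0.833
Iteration 2:
  x_1 = (-12 - (-2)·-0.735 - (-1.8)·-0.833) / (7.8) = -1.919
  x_2 = (-5 - (-3.1)·-1.538 - (0.7)·-0.833) / (6.8) = -1.351
  x_3 = (-5 - (-2)·-1.538 - (2)·-0.735) / (6) = -1.101

(-1.919, -1.351, -1.101)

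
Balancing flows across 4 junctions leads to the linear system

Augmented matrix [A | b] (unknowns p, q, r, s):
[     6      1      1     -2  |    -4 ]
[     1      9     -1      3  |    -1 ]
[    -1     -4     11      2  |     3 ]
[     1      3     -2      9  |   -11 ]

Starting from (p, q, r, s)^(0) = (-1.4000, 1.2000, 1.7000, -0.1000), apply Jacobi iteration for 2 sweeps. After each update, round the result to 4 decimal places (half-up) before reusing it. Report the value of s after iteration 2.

Iteration 1:
  p = (-4 - (1)·1.2000 - (1)·1.7000 - (-2)·-0.1000) / (6) = -1.1833
  q = (-1 - (1)·-1.4000 - (-1)·1.7000 - (3)·-0.1000) / (9) = 0.2667
  r = (3 - (-1)·-1.4000 - (-4)·1.2000 - (2)·-0.1000) / (11) = 0.6000
  s = (-11 - (1)·-1.4000 - (3)·1.2000 - (-2)·1.7000) / (9) = -1.0889
Iteration 2:
  p = (-4 - (1)·0.2667 - (1)·0.6000 - (-2)·-1.0889) / (6) = -1.1741
  q = (-1 - (1)·-1.1833 - (-1)·0.6000 - (3)·-1.0889) / (9) = 0.4500
  r = (3 - (-1)·-1.1833 - (-4)·0.2667 - (2)·-1.0889) / (11) = 0.4601
  s = (-11 - (1)·-1.1833 - (3)·0.2667 - (-2)·0.6000) / (9) = -1.0463

-1.0463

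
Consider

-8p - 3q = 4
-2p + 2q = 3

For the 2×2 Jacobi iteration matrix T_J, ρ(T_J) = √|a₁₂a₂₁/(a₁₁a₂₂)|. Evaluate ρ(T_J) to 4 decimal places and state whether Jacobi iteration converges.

0.6124

a₁₂a₂₁/(a₁₁a₂₂) = (-3)·(-2) / ((-8)·(2)) = -0.375000
ρ = √|-0.375000| = √0.375000 = 0.6124
ρ < 1, so Jacobi converges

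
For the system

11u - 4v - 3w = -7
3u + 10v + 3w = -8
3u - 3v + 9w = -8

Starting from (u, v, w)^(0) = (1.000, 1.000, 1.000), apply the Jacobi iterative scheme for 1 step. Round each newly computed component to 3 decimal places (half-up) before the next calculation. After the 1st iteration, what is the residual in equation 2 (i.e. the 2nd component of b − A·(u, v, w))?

8.667

Iteration 1:
  u = (-7 - (-4)·1.000 - (-3)·1.000) / (11) = 0.000
  v = (-8 - (3)·1.000 - (3)·1.000) / (10) = -1.400
  w = (-8 - (3)·1.000 - (-3)·1.000) / (9) = -0.889
Residual b − A·x = (-15.267, 8.667, -4.199)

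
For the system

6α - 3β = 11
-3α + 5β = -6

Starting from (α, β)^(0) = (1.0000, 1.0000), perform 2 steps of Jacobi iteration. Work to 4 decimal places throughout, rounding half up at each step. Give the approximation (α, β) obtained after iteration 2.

(1.5333, 0.2000)

Iteration 1:
  α = (11 - (-3)·1.0000) / (6) = 2.3333
  β = (-6 - (-3)·1.0000) / (5) = -0.6000
Iteration 2:
  α = (11 - (-3)·-0.6000) / (6) = 1.5333
  β = (-6 - (-3)·2.3333) / (5) = 0.2000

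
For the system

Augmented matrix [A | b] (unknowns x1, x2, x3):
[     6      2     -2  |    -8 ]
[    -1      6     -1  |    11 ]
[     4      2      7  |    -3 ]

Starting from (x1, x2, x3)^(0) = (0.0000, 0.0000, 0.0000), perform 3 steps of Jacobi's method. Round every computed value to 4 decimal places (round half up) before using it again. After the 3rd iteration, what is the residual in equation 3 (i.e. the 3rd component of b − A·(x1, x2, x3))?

-0.5371

Iteration 1:
  x1 = (-8 - (2)·0.0000 - (-2)·0.0000) / (6) = -1.3333
  x2 = (11 - (-1)·0.0000 - (-1)·0.0000) / (6) = 1.8333
  x3 = (-3 - (4)·0.0000 - (2)·0.0000) / (7) = -0.4286
Iteration 2:
  x1 = (-8 - (2)·1.8333 - (-2)·-0.4286) / (6) = -2.0873
  x2 = (11 - (-1)·-1.3333 - (-1)·-0.4286) / (6) = 1.5397
  x3 = (-3 - (4)·-1.3333 - (2)·1.8333) / (7) = -0.1905
Iteration 3:
  x1 = (-8 - (2)·1.5397 - (-2)·-0.1905) / (6) = -1.9101
  x2 = (11 - (-1)·-2.0873 - (-1)·-0.1905) / (6) = 1.4537
  x3 = (-3 - (4)·-2.0873 - (2)·1.5397) / (7) = 0.3243
Residual b − A·x = (1.2018, 0.6920, -0.5371)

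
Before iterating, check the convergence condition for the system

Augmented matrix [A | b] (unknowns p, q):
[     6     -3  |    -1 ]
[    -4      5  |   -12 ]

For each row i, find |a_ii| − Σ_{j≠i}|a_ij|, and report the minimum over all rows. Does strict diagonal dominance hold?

row 1: |6| − (3) = 3
row 2: |5| − (4) = 1
minimum over rows = 1 → strictly diagonally dominant (convergence guaranteed)

1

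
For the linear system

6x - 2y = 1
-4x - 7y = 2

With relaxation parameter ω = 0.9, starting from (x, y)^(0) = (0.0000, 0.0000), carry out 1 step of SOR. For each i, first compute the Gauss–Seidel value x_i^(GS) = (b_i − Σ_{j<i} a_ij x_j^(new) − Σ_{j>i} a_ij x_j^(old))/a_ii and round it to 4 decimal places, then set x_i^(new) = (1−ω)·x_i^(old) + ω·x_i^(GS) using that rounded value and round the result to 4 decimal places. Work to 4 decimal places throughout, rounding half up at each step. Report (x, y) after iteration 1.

Iteration 1:
  x: GS value = (1 - (-2)·0.0000) / (6) = 0.1667;  x ← (1−ω)·0.0000 + ω·0.1667 = 0.1500
  y: GS value = (2 - (-4)·0.1500) / (-7) = -0.3714;  y ← (1−ω)·0.0000 + ω·-0.3714 = -0.3343

(0.1500, -0.3343)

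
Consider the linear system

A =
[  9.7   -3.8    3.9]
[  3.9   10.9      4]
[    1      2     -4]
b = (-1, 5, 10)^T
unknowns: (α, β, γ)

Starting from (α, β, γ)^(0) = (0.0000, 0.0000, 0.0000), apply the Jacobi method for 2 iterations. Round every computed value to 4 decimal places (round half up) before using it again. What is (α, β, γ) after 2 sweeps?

(1.0818, 1.4130, -2.2964)

Iteration 1:
  α = (-1 - (-3.8)·0.0000 - (3.9)·0.0000) / (9.7) = -0.1031
  β = (5 - (3.9)·0.0000 - (4)·0.0000) / (10.9) = 0.4587
  γ = (10 - (1)·0.0000 - (2)·0.0000) / (-4) = -2.5000
Iteration 2:
  α = (-1 - (-3.8)·0.4587 - (3.9)·-2.5000) / (9.7) = 1.0818
  β = (5 - (3.9)·-0.1031 - (4)·-2.5000) / (10.9) = 1.4130
  γ = (10 - (1)·-0.1031 - (2)·0.4587) / (-4) = -2.2964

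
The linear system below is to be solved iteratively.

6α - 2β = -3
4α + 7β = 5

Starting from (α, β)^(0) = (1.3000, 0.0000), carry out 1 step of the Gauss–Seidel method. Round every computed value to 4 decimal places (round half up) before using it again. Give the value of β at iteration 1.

1.0000

Iteration 1:
  α = (-3 - (-2)·0.0000) / (6) = -0.5000
  β = (5 - (4)·-0.5000) / (7) = 1.0000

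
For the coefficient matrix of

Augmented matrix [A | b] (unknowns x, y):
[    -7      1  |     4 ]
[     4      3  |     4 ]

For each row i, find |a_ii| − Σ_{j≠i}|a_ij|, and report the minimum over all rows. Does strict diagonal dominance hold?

row 1: |-7| − (1) = 6
row 2: |3| − (4) = -1
minimum over rows = -1 → not strictly diagonally dominant

-1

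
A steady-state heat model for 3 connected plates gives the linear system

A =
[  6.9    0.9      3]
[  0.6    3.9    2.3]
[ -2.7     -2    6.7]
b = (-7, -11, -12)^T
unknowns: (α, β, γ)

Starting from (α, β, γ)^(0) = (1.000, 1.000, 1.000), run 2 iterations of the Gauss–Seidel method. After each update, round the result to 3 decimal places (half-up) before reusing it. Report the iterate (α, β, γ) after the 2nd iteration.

(0.865, -0.964, -1.730)

Iteration 1:
  α = (-7 - (0.9)·1.000 - (3)·1.000) / (6.9) = -1.580
  β = (-11 - (0.6)·-1.580 - (2.3)·1.000) / (3.9) = -3.167
  γ = (-12 - (-2.7)·-1.580 - (-2)·-3.167) / (6.7) = -3.373
Iteration 2:
  α = (-7 - (0.9)·-3.167 - (3)·-3.373) / (6.9) = 0.865
  β = (-11 - (0.6)·0.865 - (2.3)·-3.373) / (3.9) = -0.964
  γ = (-12 - (-2.7)·0.865 - (-2)·-0.964) / (6.7) = -1.730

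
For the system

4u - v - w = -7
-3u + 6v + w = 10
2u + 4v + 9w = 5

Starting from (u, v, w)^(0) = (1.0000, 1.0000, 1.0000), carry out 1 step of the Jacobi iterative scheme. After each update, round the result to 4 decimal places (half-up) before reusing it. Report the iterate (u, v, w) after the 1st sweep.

Iteration 1:
  u = (-7 - (-1)·1.0000 - (-1)·1.0000) / (4) = -1.2500
  v = (10 - (-3)·1.0000 - (1)·1.0000) / (6) = 2.0000
  w = (5 - (2)·1.0000 - (4)·1.0000) / (9) = -0.1111

(-1.2500, 2.0000, -0.1111)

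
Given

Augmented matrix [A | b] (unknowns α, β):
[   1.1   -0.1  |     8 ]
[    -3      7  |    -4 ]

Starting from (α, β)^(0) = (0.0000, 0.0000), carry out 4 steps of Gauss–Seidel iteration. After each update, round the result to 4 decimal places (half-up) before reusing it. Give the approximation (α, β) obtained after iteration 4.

(7.5135, 2.6486)

Iteration 1:
  α = (8 - (-0.1)·0.0000) / (1.1) = 7.2727
  β = (-4 - (-3)·7.2727) / (7) = 2.5454
Iteration 2:
  α = (8 - (-0.1)·2.5454) / (1.1) = 7.5041
  β = (-4 - (-3)·7.5041) / (7) = 2.6446
Iteration 3:
  α = (8 - (-0.1)·2.6446) / (1.1) = 7.5131
  β = (-4 - (-3)·7.5131) / (7) = 2.6485
Iteration 4:
  α = (8 - (-0.1)·2.6485) / (1.1) = 7.5135
  β = (-4 - (-3)·7.5135) / (7) = 2.6486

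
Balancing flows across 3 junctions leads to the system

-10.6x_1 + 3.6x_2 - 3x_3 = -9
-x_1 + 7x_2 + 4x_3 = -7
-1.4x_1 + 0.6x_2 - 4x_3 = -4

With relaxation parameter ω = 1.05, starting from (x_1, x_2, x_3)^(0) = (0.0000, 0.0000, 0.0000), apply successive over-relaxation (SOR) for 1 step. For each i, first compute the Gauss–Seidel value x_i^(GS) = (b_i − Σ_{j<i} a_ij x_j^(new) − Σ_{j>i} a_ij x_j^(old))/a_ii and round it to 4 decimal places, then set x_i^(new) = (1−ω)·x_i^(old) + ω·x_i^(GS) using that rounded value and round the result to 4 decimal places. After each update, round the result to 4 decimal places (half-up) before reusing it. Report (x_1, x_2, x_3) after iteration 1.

Iteration 1:
  x_1: GS value = (-9 - (3.6)·0.0000 - (-3)·0.0000) / (-10.6) = 0.8491;  x_1 ← (1−ω)·0.0000 + ω·0.8491 = 0.8916
  x_2: GS value = (-7 - (-1)·0.8916 - (4)·0.0000) / (7) = -0.8726;  x_2 ← (1−ω)·0.0000 + ω·-0.8726 = -0.9162
  x_3: GS value = (-4 - (-1.4)·0.8916 - (0.6)·-0.9162) / (-4) = 0.5505;  x_3 ← (1−ω)·0.0000 + ω·0.5505 = 0.5780

(0.8916, -0.9162, 0.5780)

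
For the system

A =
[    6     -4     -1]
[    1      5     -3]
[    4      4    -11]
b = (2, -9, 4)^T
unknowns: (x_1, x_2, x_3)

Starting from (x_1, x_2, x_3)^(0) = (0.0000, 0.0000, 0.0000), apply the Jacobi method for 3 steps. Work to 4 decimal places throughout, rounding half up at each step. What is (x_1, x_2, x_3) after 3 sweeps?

(-1.2060, -2.1527, -1.4589)

Iteration 1:
  x_1 = (2 - (-4)·0.0000 - (-1)·0.0000) / (6) = 0.3333
  x_2 = (-9 - (1)·0.0000 - (-3)·0.0000) / (5) = -1.8000
  x_3 = (4 - (4)·0.0000 - (4)·0.0000) / (-11) = -0.3636
Iteration 2:
  x_1 = (2 - (-4)·-1.8000 - (-1)·-0.3636) / (6) = -0.9273
  x_2 = (-9 - (1)·0.3333 - (-3)·-0.3636) / (5) = -2.0848
  x_3 = (4 - (4)·0.3333 - (4)·-1.8000) / (-11) = -0.8970
Iteration 3:
  x_1 = (2 - (-4)·-2.0848 - (-1)·-0.8970) / (6) = -1.2060
  x_2 = (-9 - (1)·-0.9273 - (-3)·-0.8970) / (5) = -2.1527
  x_3 = (4 - (4)·-0.9273 - (4)·-2.0848) / (-11) = -1.4589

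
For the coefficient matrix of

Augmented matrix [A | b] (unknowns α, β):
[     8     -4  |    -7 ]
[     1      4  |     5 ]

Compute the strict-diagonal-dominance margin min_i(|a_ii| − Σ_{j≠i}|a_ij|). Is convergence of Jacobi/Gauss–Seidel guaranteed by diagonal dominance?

3

row 1: |8| − (4) = 4
row 2: |4| − (1) = 3
minimum over rows = 3 → strictly diagonally dominant (convergence guaranteed)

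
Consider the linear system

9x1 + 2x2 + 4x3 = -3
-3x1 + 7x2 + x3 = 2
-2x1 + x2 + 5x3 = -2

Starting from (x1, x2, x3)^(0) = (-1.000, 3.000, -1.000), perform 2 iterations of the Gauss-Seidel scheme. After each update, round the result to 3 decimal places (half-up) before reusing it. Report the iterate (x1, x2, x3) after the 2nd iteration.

Iteration 1:
  x1 = (-3 - (2)·3.000 - (4)·-1.000) / (9) = -0.556
  x2 = (2 - (-3)·-0.556 - (1)·-1.000) / (7) = 0.190
  x3 = (-2 - (-2)·-0.556 - (1)·0.190) / (5) = -0.660
Iteration 2:
  x1 = (-3 - (2)·0.190 - (4)·-0.660) / (9) = -0.082
  x2 = (2 - (-3)·-0.082 - (1)·-0.660) / (7) = 0.345
  x3 = (-2 - (-2)·-0.082 - (1)·0.345) / (5) = -0.502

(-0.082, 0.345, -0.502)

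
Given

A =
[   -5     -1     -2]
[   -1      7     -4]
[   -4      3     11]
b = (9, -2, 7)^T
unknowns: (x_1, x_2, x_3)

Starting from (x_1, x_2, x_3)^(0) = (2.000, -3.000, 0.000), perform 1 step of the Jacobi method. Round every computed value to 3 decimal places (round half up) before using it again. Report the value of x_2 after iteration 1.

Iteration 1:
  x_1 = (9 - (-1)·-3.000 - (-2)·0.000) / (-5) = -1.200
  x_2 = (-2 - (-1)·2.000 - (-4)·0.000) / (7) = 0.000
  x_3 = (7 - (-4)·2.000 - (3)·-3.000) / (11) = 2.182

0.000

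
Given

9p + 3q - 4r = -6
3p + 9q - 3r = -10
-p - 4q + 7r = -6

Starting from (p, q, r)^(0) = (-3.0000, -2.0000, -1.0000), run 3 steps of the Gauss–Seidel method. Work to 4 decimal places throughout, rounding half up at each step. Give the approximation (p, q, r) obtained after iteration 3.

Iteration 1:
  p = (-6 - (3)·-2.0000 - (-4)·-1.0000) / (9) = -0.4444
  q = (-10 - (3)·-0.4444 - (-3)·-1.0000) / (9) = -1.2963
  r = (-6 - (-1)·-0.4444 - (-4)·-1.2963) / (7) = -1.6614
Iteration 2:
  p = (-6 - (3)·-1.2963 - (-4)·-1.6614) / (9) = -0.9730
  q = (-10 - (3)·-0.9730 - (-3)·-1.6614) / (9) = -1.3406
  r = (-6 - (-1)·-0.9730 - (-4)·-1.3406) / (7) = -1.7622
Iteration 3:
  p = (-6 - (3)·-1.3406 - (-4)·-1.7622) / (9) = -1.0030
  q = (-10 - (3)·-1.0030 - (-3)·-1.7622) / (9) = -1.3642
  r = (-6 - (-1)·-1.0030 - (-4)·-1.3642) / (7) = -1.7800

(-1.0030, -1.3642, -1.7800)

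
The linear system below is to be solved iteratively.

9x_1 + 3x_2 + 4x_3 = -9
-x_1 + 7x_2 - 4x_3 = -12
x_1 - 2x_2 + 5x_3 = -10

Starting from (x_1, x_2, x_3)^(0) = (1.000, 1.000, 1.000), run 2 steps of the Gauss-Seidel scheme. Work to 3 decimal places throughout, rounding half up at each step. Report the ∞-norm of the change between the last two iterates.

2.223

Iteration 1:
  x_1 = (-9 - (3)·1.000 - (4)·1.000) / (9) = -1.778
  x_2 = (-12 - (-1)·-1.778 - (-4)·1.000) / (7) = -1.397
  x_3 = (-10 - (1)·-1.778 - (-2)·-1.397) / (5) = -2.203
Iteration 2:
  x_1 = (-9 - (3)·-1.397 - (4)·-2.203) / (9) = 0.445
  x_2 = (-12 - (-1)·0.445 - (-4)·-2.203) / (7) = -2.910
  x_3 = (-10 - (1)·0.445 - (-2)·-2.910) / (5) = -3.253
Change: (2.223, -1.513, -1.050) → max |·| = 2.223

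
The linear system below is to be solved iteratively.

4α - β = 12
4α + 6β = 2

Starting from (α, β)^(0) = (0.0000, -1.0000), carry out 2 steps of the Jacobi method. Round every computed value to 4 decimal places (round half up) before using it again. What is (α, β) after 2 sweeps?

Iteration 1:
  α = (12 - (-1)·-1.0000) / (4) = 2.7500
  β = (2 - (4)·0.0000) / (6) = 0.3333
Iteration 2:
  α = (12 - (-1)·0.3333) / (4) = 3.0833
  β = (2 - (4)·2.7500) / (6) = -1.5000

(3.0833, -1.5000)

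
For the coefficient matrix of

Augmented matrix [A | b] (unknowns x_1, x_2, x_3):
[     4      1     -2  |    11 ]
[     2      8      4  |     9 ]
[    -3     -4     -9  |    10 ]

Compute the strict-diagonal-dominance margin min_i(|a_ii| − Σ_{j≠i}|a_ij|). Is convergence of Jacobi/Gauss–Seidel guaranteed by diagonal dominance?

1

row 1: |4| − (1+2) = 1
row 2: |8| − (2+4) = 2
row 3: |-9| − (3+4) = 2
minimum over rows = 1 → strictly diagonally dominant (convergence guaranteed)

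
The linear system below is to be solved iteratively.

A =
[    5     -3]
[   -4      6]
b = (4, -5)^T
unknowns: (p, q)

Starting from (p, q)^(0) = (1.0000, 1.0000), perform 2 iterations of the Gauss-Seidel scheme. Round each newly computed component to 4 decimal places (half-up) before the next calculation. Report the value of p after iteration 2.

Iteration 1:
  p = (4 - (-3)·1.0000) / (5) = 1.4000
  q = (-5 - (-4)·1.4000) / (6) = 0.1000
Iteration 2:
  p = (4 - (-3)·0.1000) / (5) = 0.8600
  q = (-5 - (-4)·0.8600) / (6) = -0.2600

0.8600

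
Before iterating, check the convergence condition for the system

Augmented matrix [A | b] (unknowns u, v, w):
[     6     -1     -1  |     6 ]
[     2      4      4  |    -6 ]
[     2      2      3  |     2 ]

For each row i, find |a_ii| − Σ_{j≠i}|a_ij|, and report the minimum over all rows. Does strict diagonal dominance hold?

row 1: |6| − (1+1) = 4
row 2: |4| − (2+4) = -2
row 3: |3| − (2+2) = -1
minimum over rows = -2 → not strictly diagonally dominant

-2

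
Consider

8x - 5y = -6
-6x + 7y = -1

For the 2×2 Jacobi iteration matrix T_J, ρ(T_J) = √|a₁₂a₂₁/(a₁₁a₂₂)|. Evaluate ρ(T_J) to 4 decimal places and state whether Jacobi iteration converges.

a₁₂a₂₁/(a₁₁a₂₂) = (-5)·(-6) / ((8)·(7)) = 0.535714
ρ = √|0.535714| = √0.535714 = 0.7319
ρ < 1, so Jacobi converges

0.7319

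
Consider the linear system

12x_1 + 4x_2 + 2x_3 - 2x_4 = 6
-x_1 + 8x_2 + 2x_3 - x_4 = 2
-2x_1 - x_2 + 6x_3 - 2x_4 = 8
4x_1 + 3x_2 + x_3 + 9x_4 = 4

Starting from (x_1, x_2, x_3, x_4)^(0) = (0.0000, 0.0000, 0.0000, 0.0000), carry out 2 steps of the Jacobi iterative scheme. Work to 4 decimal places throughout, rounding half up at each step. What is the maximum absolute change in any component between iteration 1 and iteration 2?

Iteration 1:
  x_1 = (6 - (4)·0.0000 - (2)·0.0000 - (-2)·0.0000) / (12) = 0.5000
  x_2 = (2 - (-1)·0.0000 - (2)·0.0000 - (-1)·0.0000) / (8) = 0.2500
  x_3 = (8 - (-2)·0.0000 - (-1)·0.0000 - (-2)·0.0000) / (6) = 1.3333
  x_4 = (4 - (4)·0.0000 - (3)·0.0000 - (1)·0.0000) / (9) = 0.4444
Iteration 2:
  x_1 = (6 - (4)·0.2500 - (2)·1.3333 - (-2)·0.4444) / (12) = 0.2685
  x_2 = (2 - (-1)·0.5000 - (2)·1.3333 - (-1)·0.4444) / (8) = 0.0347
  x_3 = (8 - (-2)·0.5000 - (-1)·0.2500 - (-2)·0.4444) / (6) = 1.6898
  x_4 = (4 - (4)·0.5000 - (3)·0.2500 - (1)·1.3333) / (9) = -0.0093
Change: (-0.2315, -0.2153, 0.3565, -0.4537) → max |·| = 0.4537

0.4537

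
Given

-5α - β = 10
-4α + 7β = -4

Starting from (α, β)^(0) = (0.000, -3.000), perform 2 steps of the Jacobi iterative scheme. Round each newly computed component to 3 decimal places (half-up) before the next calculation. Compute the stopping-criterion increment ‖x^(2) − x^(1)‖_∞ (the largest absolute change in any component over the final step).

Iteration 1:
  α = (10 - (-1)·-3.000) / (-5) = -1.400
  β = (-4 - (-4)·0.000) / (7) = -0.571
Iteration 2:
  α = (10 - (-1)·-0.571) / (-5) = -1.886
  β = (-4 - (-4)·-1.400) / (7) = -1.371
Change: (-0.486, -0.800) → max |·| = 0.800

0.800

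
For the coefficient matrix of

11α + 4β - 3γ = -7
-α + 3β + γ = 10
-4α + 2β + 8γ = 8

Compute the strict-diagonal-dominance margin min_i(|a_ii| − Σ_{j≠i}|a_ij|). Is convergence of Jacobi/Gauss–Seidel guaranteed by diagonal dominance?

1

row 1: |11| − (4+3) = 4
row 2: |3| − (1+1) = 1
row 3: |8| − (4+2) = 2
minimum over rows = 1 → strictly diagonally dominant (convergence guaranteed)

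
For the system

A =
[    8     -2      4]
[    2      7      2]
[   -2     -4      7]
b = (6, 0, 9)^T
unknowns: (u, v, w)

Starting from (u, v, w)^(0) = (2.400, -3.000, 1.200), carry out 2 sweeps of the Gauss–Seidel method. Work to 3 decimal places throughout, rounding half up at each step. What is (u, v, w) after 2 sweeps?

Iteration 1:
  u = (6 - (-2)·-3.000 - (4)·1.200) / (8) = -0.600
  v = (0 - (2)·-0.600 - (2)·1.200) / (7) = -0.171
  w = (9 - (-2)·-0.600 - (-4)·-0.171) / (7) = 1.017
Iteration 2:
  u = (6 - (-2)·-0.171 - (4)·1.017) / (8) = 0.199
  v = (0 - (2)·0.199 - (2)·1.017) / (7) = -0.347
  w = (9 - (-2)·0.199 - (-4)·-0.347) / (7) = 1.144

(0.199, -0.347, 1.144)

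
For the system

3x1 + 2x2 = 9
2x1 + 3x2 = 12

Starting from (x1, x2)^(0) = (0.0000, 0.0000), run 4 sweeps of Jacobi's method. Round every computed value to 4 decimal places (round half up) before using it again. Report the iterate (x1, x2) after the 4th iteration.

Iteration 1:
  x1 = (9 - (2)·0.0000) / (3) = 3.0000
  x2 = (12 - (2)·0.0000) / (3) = 4.0000
Iteration 2:
  x1 = (9 - (2)·4.0000) / (3) = 0.3333
  x2 = (12 - (2)·3.0000) / (3) = 2.0000
Iteration 3:
  x1 = (9 - (2)·2.0000) / (3) = 1.6667
  x2 = (12 - (2)·0.3333) / (3) = 3.7778
Iteration 4:
  x1 = (9 - (2)·3.7778) / (3) = 0.4815
  x2 = (12 - (2)·1.6667) / (3) = 2.8889

(0.4815, 2.8889)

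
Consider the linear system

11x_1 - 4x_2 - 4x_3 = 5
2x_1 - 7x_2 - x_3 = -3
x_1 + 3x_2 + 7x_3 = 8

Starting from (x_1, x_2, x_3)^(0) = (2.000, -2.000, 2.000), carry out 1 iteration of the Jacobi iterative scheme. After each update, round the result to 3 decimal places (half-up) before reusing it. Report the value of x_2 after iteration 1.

Iteration 1:
  x_1 = (5 - (-4)·-2.000 - (-4)·2.000) / (11) = 0.455
  x_2 = (-3 - (2)·2.000 - (-1)·2.000) / (-7) = 0.714
  x_3 = (8 - (1)·2.000 - (3)·-2.000) / (7) = 1.714

0.714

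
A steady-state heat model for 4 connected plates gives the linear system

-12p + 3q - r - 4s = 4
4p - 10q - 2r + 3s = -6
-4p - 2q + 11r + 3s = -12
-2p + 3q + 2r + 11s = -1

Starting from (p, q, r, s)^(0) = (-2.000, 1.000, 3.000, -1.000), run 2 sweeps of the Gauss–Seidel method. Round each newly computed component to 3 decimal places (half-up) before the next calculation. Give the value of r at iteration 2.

Iteration 1:
  p = (4 - (3)·1.000 - (-1)·3.000 - (-4)·-1.000) / (-12) = 0.000
  q = (-6 - (4)·0.000 - (-2)·3.000 - (3)·-1.000) / (-10) = -0.300
  r = (-12 - (-4)·0.000 - (-2)·-0.300 - (3)·-1.000) / (11) = -0.873
  s = (-1 - (-2)·0.000 - (3)·-0.300 - (2)·-0.873) / (11) = 0.150
Iteration 2:
  p = (4 - (3)·-0.300 - (-1)·-0.873 - (-4)·0.150) / (-12) = -0.386
  q = (-6 - (4)·-0.386 - (-2)·-0.873 - (3)·0.150) / (-10) = 0.665
  r = (-12 - (-4)·-0.386 - (-2)·0.665 - (3)·0.150) / (11) = -1.151
  s = (-1 - (-2)·-0.386 - (3)·0.665 - (2)·-1.151) / (11) = -0.133

-1.151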